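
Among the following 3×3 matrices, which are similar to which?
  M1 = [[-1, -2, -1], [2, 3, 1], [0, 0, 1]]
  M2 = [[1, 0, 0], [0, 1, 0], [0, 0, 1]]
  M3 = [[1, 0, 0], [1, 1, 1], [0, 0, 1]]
Characteristic polynomials: χ_{M1} = (x - 1)^3, χ_{M2} = (x - 1)^3, χ_{M3} = (x - 1)^3.

{M1, M3}: invariant factors x - 1, (x - 1)^2.

{M2}: invariant factors x - 1, x - 1, x - 1.

Matrices are similar if and only if their invariant-factor lists agree; the partition into similarity classes is {M1, M3}, {M2}.

2 classes: {M1, M3}, {M2}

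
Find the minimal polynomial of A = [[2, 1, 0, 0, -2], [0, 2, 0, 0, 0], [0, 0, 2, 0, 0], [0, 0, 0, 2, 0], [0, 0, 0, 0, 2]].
The characteristic polynomial factors as (x - 2)^5. The minimal polynomial is ∏(x - λ)^{k_λ} where k_λ is the size of the largest Jordan block at λ.

For λ = 2: rank(A - 2I) = 1, and the largest Jordan block has size 2 (the smallest k with rank((A - 2I)^k) = rank((A - 2I)^(k+1))).

So m_A(x) = (x - 2)^2.

m_A(x) = (x - 2)^2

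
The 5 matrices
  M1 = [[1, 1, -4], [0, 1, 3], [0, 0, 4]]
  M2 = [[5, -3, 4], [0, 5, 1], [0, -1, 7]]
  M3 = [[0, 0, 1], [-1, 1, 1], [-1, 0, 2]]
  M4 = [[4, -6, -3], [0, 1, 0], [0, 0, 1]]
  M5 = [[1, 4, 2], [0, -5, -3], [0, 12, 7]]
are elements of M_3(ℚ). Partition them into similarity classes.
Characteristic polynomials: χ_{M1} = (x - 4)(x - 1)^2, χ_{M2} = (x - 6)^2(x - 5), χ_{M3} = (x - 1)^3, χ_{M4} = (x - 4)(x - 1)^2, χ_{M5} = (x - 1)^3.

{M1}: invariant factors (x - 4)(x - 1)^2.

{M2}: invariant factors (x - 6)^2(x - 5).

{M3, M5}: invariant factors x - 1, (x - 1)^2.

{M4}: invariant factors x - 1, (x - 4)(x - 1).

Matrices are similar if and only if their invariant-factor lists agree; the partition into similarity classes is {M1}, {M2}, {M3, M5}, {M4}.

4 classes: {M1}, {M2}, {M3, M5}, {M4}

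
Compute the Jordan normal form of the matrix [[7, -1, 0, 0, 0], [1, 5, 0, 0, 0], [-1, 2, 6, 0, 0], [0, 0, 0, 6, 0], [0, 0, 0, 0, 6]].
J = [[6, 1, 0, 0, 0], [0, 6, 1, 0, 0], [0, 0, 6, 0, 0], [0, 0, 0, 6, 0], [0, 0, 0, 0, 6]]

The characteristic polynomial is det(xI - A) = (x - 6)^5, so the eigenvalues are 6 (algebraic multiplicity 5).

For λ = 6: rank(A - 6I) = 2, rank((A - 6I)^2) = 1, rank((A - 6I)^3) = 0. The eigenspace has dimension 5 - 2 = 3, so there are 3 Jordan blocks; the rank sequence gives block sizes [3, 1, 1].

Assembling the blocks gives the Jordan form J above.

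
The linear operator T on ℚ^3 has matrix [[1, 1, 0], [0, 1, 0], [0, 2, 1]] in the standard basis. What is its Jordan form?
J = [[1, 1, 0], [0, 1, 0], [0, 0, 1]]

The characteristic polynomial is det(xI - A) = (x - 1)^3, so the eigenvalues are 1 (algebraic multiplicity 3).

For λ = 1: rank(A - I) = 1, rank((A - I)^2) = 0. The eigenspace has dimension 3 - 1 = 2, so there are 2 Jordan blocks; the rank sequence gives block sizes [2, 1].

Assembling the blocks gives the Jordan form J above.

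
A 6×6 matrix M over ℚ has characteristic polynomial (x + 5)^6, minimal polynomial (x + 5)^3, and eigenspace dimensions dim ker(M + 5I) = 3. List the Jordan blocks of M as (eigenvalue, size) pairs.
λ = -5: algebraic multiplicity 6 (exponent in χ_M), largest block size 3 (exponent in m_M), 3 blocks (geometric multiplicity). These force block sizes [3, 2, 1].

Jordan blocks: (-5, 3), (-5, 2), (-5, 1)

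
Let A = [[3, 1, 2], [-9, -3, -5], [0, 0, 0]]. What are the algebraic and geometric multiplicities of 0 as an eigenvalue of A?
The characteristic polynomial is x^3, so the factor x appears with exponent 3: the algebraic multiplicity is 3.

rank(A) = 2, so the eigenspace has dimension 3 - 2 = 1: the geometric multiplicity is 1.

Since 1 < 3, A is not diagonalizable.

algebraic multiplicity 3, geometric multiplicity 1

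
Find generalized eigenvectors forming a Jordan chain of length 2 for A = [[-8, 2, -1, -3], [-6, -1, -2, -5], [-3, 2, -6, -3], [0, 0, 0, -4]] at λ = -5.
v_1 = [[0, 1, 1, 0]]^T, v_2 = [[1, 2, 1, 0]]^T

We seek v_1 ∈ ker((A + 5I)^2) \ ker(A + 5I), then set v_{i+1} = (A + 5I) v_i.

One such chain is v_1 = [[0, 1, 1, 0]]^T, v_2 = [[1, 2, 1, 0]]^T. Check: (A + 5I) v_2 = [[0, 0, 0, 0]]^T = 0.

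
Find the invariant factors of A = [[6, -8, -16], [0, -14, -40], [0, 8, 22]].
x - 6, (x - 6)(x - 2)

The Jordan structure of A has elementary divisors (x - 2), (x - 6), (x - 6). Arranging the block sizes at each eigenvalue in decreasing order and taking row products gives the invariant factors.

Invariant factors (smallest first, each dividing the next): x - 6, (x - 6)(x - 2).

Check: the last factor (x - 6)(x - 2) is the minimal polynomial, and the product (x - 6)^2(x - 2) is the characteristic polynomial.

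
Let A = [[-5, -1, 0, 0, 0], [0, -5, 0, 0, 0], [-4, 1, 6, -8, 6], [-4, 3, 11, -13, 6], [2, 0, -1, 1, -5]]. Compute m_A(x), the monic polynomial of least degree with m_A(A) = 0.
m_A(x) = (x + 2)(x + 5)^2

The characteristic polynomial factors as (x + 2)(x + 5)^4. The minimal polynomial is ∏(x - λ)^{k_λ} where k_λ is the size of the largest Jordan block at λ.

For λ = -5: rank(A + 5I) = 3, and the largest Jordan block has size 2 (the smallest k with rank((A + 5I)^k) = rank((A + 5I)^(k+1))).
For λ = -2: rank(A + 2I) = 4, and the largest Jordan block has size 1 (the smallest k with rank((A + 2I)^k) = rank((A + 2I)^(k+1))).

So m_A(x) = (x + 2)(x + 5)^2.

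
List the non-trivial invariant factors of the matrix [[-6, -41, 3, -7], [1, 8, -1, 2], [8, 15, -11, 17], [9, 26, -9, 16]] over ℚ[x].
The Jordan structure of A has elementary divisors (x + 3), (x + 2), (x - 6)^2. Arranging the block sizes at each eigenvalue in decreasing order and taking row products gives the invariant factors.

Invariant factors (smallest first, each dividing the next): (x - 6)^2(x + 2)(x + 3).

Check: the last factor (x - 6)^2(x + 2)(x + 3) is the minimal polynomial, and the product (x - 6)^2(x + 2)(x + 3) is the characteristic polynomial.

(x - 6)^2(x + 2)(x + 3)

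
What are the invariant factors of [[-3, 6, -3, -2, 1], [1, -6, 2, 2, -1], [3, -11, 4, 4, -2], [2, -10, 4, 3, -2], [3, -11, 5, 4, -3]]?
x + 1, (x + 1)^2, (x + 1)^2

The Jordan structure of A has elementary divisors (x + 1)^2, (x + 1)^2, (x + 1). Arranging the block sizes at each eigenvalue in decreasing order and taking row products gives the invariant factors.

Invariant factors (smallest first, each dividing the next): x + 1, (x + 1)^2, (x + 1)^2.

Check: the last factor (x + 1)^2 is the minimal polynomial, and the product (x + 1)^5 is the characteristic polynomial.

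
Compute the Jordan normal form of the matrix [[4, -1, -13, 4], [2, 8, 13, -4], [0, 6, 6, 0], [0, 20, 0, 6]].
The characteristic polynomial is det(xI - A) = (x - 6)^4, so the eigenvalues are 6 (algebraic multiplicity 4).

For λ = 6: rank(A - 6I) = 2, rank((A - 6I)^2) = 1, rank((A - 6I)^3) = 0. The eigenspace has dimension 4 - 2 = 2, so there are 2 Jordan blocks; the rank sequence gives block sizes [3, 1].

Assembling the blocks gives the Jordan form J above.

J = [[6, 1, 0, 0], [0, 6, 1, 0], [0, 0, 6, 0], [0, 0, 0, 6]]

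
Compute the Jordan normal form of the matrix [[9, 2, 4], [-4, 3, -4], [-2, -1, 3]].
J = [[5, 1, 0], [0, 5, 0], [0, 0, 5]]

The characteristic polynomial is det(xI - A) = (x - 5)^3, so the eigenvalues are 5 (algebraic multiplicity 3).

For λ = 5: rank(A - 5I) = 1, rank((A - 5I)^2) = 0. The eigenspace has dimension 3 - 1 = 2, so there are 2 Jordan blocks; the rank sequence gives block sizes [2, 1].

Assembling the blocks gives the Jordan form J above.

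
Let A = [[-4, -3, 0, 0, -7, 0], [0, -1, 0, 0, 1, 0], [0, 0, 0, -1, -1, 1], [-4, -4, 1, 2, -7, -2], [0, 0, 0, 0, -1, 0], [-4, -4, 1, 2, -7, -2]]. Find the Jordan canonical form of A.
J = [[-4, 0, 0, 0, 0, 0], [0, -1, 1, 0, 0, 0], [0, 0, -1, 0, 0, 0], [0, 0, 0, 0, 1, 0], [0, 0, 0, 0, 0, 1], [0, 0, 0, 0, 0, 0]]

The characteristic polynomial is det(xI - A) = x^3(x + 1)^2(x + 4), so the eigenvalues are -4 (algebraic multiplicity 1), -1 (algebraic multiplicity 2), 0 (algebraic multiplicity 3).

For λ = -4: algebraic multiplicity 1 gives one 1×1 block.

For λ = -1: rank(A + I) = 5, rank((A + I)^2) = 4. The eigenspace has dimension 6 - 5 = 1, so there is 1 Jordan block; the rank sequence gives block sizes [2].

For λ = 0: rank(A) = 5, rank(A^2) = 4, rank(A^3) = 3. The eigenspace has dimension 6 - 5 = 1, so there is 1 Jordan block; the rank sequence gives block sizes [3].

Assembling the blocks gives the Jordan form J above.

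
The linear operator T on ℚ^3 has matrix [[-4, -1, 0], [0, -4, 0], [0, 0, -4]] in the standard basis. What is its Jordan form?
The characteristic polynomial is det(xI - A) = (x + 4)^3, so the eigenvalues are -4 (algebraic multiplicity 3).

For λ = -4: rank(A + 4I) = 1, rank((A + 4I)^2) = 0. The eigenspace has dimension 3 - 1 = 2, so there are 2 Jordan blocks; the rank sequence gives block sizes [2, 1].

Assembling the blocks gives the Jordan form J above.

J = [[-4, 1, 0], [0, -4, 0], [0, 0, -4]]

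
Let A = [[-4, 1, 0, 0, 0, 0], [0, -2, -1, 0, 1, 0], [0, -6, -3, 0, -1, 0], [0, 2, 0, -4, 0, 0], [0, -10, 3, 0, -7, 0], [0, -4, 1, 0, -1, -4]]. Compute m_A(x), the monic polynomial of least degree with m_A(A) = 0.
The characteristic polynomial factors as (x + 4)^6. The minimal polynomial is ∏(x - λ)^{k_λ} where k_λ is the size of the largest Jordan block at λ.

For λ = -4: rank(A + 4I) = 2, and the largest Jordan block has size 3 (the smallest k with rank((A + 4I)^k) = rank((A + 4I)^(k+1))).

So m_A(x) = (x + 4)^3.

m_A(x) = (x + 4)^3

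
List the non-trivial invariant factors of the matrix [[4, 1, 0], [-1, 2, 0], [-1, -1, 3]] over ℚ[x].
x - 3, (x - 3)^2

The Jordan structure of A has elementary divisors (x - 3)^2, (x - 3). Arranging the block sizes at each eigenvalue in decreasing order and taking row products gives the invariant factors.

Invariant factors (smallest first, each dividing the next): x - 3, (x - 3)^2.

Check: the last factor (x - 3)^2 is the minimal polynomial, and the product (x - 3)^3 is the characteristic polynomial.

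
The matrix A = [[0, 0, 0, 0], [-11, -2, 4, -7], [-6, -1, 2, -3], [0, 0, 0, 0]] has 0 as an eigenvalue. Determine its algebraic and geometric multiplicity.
algebraic multiplicity 4, geometric multiplicity 2

The characteristic polynomial is x^4, so the factor x appears with exponent 4: the algebraic multiplicity is 4.

rank(A) = 2, so the eigenspace has dimension 4 - 2 = 2: the geometric multiplicity is 2.

Since 2 < 4, A is not diagonalizable.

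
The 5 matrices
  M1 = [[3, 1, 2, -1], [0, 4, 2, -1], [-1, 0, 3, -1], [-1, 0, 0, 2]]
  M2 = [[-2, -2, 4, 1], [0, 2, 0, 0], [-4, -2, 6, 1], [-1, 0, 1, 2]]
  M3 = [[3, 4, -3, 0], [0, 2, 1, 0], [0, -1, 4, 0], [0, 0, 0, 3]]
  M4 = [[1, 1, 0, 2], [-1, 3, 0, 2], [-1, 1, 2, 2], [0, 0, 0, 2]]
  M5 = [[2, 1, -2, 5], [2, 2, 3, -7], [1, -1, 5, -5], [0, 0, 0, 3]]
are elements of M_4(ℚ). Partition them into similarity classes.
3 classes: {M1, M3, M5}, {M2}, {M4}

Characteristic polynomials: χ_{M1} = (x - 3)^4, χ_{M2} = (x - 2)^4, χ_{M3} = (x - 3)^4, χ_{M4} = (x - 2)^4, χ_{M5} = (x - 3)^4.

{M1, M3, M5}: invariant factors x - 3, (x - 3)^3.

{M2}: invariant factors x - 2, (x - 2)^3.

{M4}: invariant factors x - 2, x - 2, (x - 2)^2.

Matrices are similar if and only if their invariant-factor lists agree; the partition into similarity classes is {M1, M3, M5}, {M2}, {M4}.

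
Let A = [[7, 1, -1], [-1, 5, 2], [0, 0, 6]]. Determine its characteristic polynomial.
χ_A(x) = (x - 6)^3

xI - A = [[x - 7, -1, 1], [1, x - 5, -2], [0, 0, x - 6]].

Expanding det(xI - A) along the first row:
det(xI - A) = + (x - 7)·det([[x - 5, -2], [0, x - 6]]) - (-1)·det([[1, -2], [0, x - 6]]) + (1)·det([[1, x - 5], [0, 0]]).

Evaluating gives χ_A(x) = x^3 - 18x^2 + 108x - 216 = (x - 6)^3.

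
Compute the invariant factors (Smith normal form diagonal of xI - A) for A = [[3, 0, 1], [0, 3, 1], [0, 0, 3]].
The Jordan structure of A has elementary divisors (x - 3)^2, (x - 3). Arranging the block sizes at each eigenvalue in decreasing order and taking row products gives the invariant factors.

Invariant factors (smallest first, each dividing the next): x - 3, (x - 3)^2.

Check: the last factor (x - 3)^2 is the minimal polynomial, and the product (x - 3)^3 is the characteristic polynomial.

x - 3, (x - 3)^2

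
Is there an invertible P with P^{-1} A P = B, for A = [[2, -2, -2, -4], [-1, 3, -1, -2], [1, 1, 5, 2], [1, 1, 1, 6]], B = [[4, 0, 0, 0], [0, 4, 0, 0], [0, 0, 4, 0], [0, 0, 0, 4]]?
Both have characteristic polynomial (x - 4)^4, but the minimal polynomial of A is (x - 4)^2 while the minimal polynomial of B is x - 4. The minimal polynomial is a similarity invariant, so A and B are not similar.

No.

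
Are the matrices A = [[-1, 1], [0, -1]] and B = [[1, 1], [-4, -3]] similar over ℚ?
Two matrices over a field are similar if and only if they have the same invariant factors.

Both A and B have characteristic polynomial (x + 1)^2 and minimal polynomial (x + 1)^2. Computing further, both have invariant factors (x + 1)^2. Hence A and B are similar.

Yes.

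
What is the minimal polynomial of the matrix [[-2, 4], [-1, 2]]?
The characteristic polynomial factors as x^2. The minimal polynomial is ∏(x - λ)^{k_λ} where k_λ is the size of the largest Jordan block at λ.

For λ = 0: rank(A) = 1, and the largest Jordan block has size 2 (the smallest k with rank(A^k) = rank(A^(k+1))).

So m_A(x) = x^2.

m_A(x) = x^2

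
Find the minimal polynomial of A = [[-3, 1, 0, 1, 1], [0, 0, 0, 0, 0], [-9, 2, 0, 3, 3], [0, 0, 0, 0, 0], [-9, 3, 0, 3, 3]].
m_A(x) = x^2

The characteristic polynomial factors as x^5. The minimal polynomial is ∏(x - λ)^{k_λ} where k_λ is the size of the largest Jordan block at λ.

For λ = 0: rank(A) = 2, and the largest Jordan block has size 2 (the smallest k with rank(A^k) = rank(A^(k+1))).

So m_A(x) = x^2.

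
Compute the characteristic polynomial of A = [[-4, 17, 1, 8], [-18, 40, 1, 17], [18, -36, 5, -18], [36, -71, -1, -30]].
χ_A(x) = (x - 5)^3(x + 4)

xI - A = [[x + 4, -17, -1, -8], [18, x - 40, -1, -17], [-18, 36, x - 5, 18], [-36, 71, 1, x + 30]].

Expanding det(xI - A) along the first row:
det(xI - A) = + (x + 4)·det([[x - 40, -1, -17], [36, x - 5, 18], [71, 1, x + 30]]) - (-17)·det([[18, -1, -17], [-18, x - 5, 18], [-36, 1, x + 30]]) + (-1)·det([[18, x - 40, -17], [-18, 36, 18], [-36, 71, x + 30]]) - (-8)·det([[18, x - 40, -1], [-18, 36, x - 5], [-36, 71, 1]]).

Evaluating gives χ_A(x) = x^4 - 11x^3 + 15x^2 + 175x - 500 = (x - 5)^3(x + 4).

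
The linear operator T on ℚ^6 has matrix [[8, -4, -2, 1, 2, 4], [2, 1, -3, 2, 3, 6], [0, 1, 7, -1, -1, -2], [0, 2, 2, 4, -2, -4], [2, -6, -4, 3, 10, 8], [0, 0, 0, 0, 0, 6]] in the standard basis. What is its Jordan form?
J = [[6, 1, 0, 0, 0, 0], [0, 6, 0, 0, 0, 0], [0, 0, 6, 1, 0, 0], [0, 0, 0, 6, 0, 0], [0, 0, 0, 0, 6, 0], [0, 0, 0, 0, 0, 6]]

The characteristic polynomial is det(xI - A) = (x - 6)^6, so the eigenvalues are 6 (algebraic multiplicity 6).

For λ = 6: rank(A - 6I) = 2, rank((A - 6I)^2) = 0. The eigenspace has dimension 6 - 2 = 4, so there are 4 Jordan blocks; the rank sequence gives block sizes [2, 2, 1, 1].

Assembling the blocks gives the Jordan form J above.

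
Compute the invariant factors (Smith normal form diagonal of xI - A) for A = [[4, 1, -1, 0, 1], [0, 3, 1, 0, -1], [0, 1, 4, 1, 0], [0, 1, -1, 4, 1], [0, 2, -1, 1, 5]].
The Jordan structure of A has elementary divisors (x - 4)^2, (x - 4)^2, (x - 4). Arranging the block sizes at each eigenvalue in decreasing order and taking row products gives the invariant factors.

Invariant factors (smallest first, each dividing the next): x - 4, (x - 4)^2, (x - 4)^2.

Check: the last factor (x - 4)^2 is the minimal polynomial, and the product (x - 4)^5 is the characteristic polynomial.

x - 4, (x - 4)^2, (x - 4)^2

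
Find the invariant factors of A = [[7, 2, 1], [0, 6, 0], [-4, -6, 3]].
The Jordan structure of A has elementary divisors (x - 5)^2, (x - 6). Arranging the block sizes at each eigenvalue in decreasing order and taking row products gives the invariant factors.

Invariant factors (smallest first, each dividing the next): (x - 6)(x - 5)^2.

Check: the last factor (x - 6)(x - 5)^2 is the minimal polynomial, and the product (x - 6)(x - 5)^2 is the characteristic polynomial.

(x - 6)(x - 5)^2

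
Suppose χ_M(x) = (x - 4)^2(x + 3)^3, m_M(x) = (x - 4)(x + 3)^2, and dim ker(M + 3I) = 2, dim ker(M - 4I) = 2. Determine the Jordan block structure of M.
Jordan blocks: (-3, 2), (-3, 1), (4, 1), (4, 1)

λ = -3: algebraic multiplicity 3 (exponent in χ_M), largest block size 2 (exponent in m_M), 2 blocks (geometric multiplicity). These force block sizes [2, 1].
λ = 4: algebraic multiplicity 2 (exponent in χ_M), largest block size 1 (exponent in m_M), 2 blocks (geometric multiplicity). These force block sizes [1, 1].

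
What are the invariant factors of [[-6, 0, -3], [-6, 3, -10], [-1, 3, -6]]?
The Jordan structure of A has elementary divisors (x + 3)^3. Arranging the block sizes at each eigenvalue in decreasing order and taking row products gives the invariant factors.

Invariant factors (smallest first, each dividing the next): (x + 3)^3.

Check: the last factor (x + 3)^3 is the minimal polynomial, and the product (x + 3)^3 is the characteristic polynomial.

(x + 3)^3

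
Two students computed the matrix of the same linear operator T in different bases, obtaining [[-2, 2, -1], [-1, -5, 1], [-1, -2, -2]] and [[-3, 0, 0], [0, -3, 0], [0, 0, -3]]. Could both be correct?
No.

Both have characteristic polynomial (x + 3)^3, but the minimal polynomial of A is (x + 3)^2 while the minimal polynomial of B is x + 3. The minimal polynomial is a similarity invariant, so A and B are not similar.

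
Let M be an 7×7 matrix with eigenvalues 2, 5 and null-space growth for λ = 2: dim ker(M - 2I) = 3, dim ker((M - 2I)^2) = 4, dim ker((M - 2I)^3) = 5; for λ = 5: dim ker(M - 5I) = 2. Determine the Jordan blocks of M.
λ = 2: successive nullity increments [3, 1, 1] count blocks of size ≥ k; block sizes are [3, 1, 1].
λ = 5: successive nullity increments [2] count blocks of size ≥ k; block sizes are [1, 1].

Jordan blocks: (2, 3), (2, 1), (2, 1), (5, 1), (5, 1)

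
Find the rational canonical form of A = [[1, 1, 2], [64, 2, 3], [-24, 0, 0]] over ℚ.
The invariant factors of A (the non-unit diagonal entries of the Smith normal form of xI - A over ℚ[x]) are (x - 6)(x^2 + 3x + 4), each dividing the next. The characteristic polynomial is their product, (x - 6)(x^2 + 3x + 4).

The rational canonical form is the block-diagonal matrix of companion matrices C(f_i):
R = [[0, 0, 24], [1, 0, 14], [0, 1, 3]].

Note the characteristic polynomial does not split into linear factors over ℚ, so A has no Jordan form over ℚ; the rational canonical form exists over any field.

R = [[0, 0, 24], [1, 0, 14], [0, 1, 3]]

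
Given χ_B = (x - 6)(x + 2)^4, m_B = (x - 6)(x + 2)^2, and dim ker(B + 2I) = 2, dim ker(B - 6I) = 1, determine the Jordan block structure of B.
λ = -2: algebraic multiplicity 4 (exponent in χ_B), largest block size 2 (exponent in m_B), 2 blocks (geometric multiplicity). These force block sizes [2, 2].
λ = 6: algebraic multiplicity 1 (exponent in χ_B), largest block size 1 (exponent in m_B), 1 block (geometric multiplicity). This forces block sizes [1].

Jordan blocks: (-2, 2), (-2, 2), (6, 1)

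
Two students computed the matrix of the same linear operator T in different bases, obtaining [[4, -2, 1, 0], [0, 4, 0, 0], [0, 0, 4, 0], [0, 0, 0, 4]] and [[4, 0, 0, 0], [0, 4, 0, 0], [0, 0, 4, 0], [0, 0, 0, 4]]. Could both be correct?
No.

Both have characteristic polynomial (x - 4)^4, but the minimal polynomial of A is (x - 4)^2 while the minimal polynomial of B is x - 4. The minimal polynomial is a similarity invariant, so A and B are not similar.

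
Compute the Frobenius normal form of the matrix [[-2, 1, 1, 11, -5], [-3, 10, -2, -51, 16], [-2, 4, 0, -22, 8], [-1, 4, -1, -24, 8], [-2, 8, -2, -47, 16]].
The invariant factors of A (the non-unit diagonal entries of the Smith normal form of xI - A over ℚ[x]) are (x - 2)(x + 2)(x^3 - 4x + 2), each dividing the next. The characteristic polynomial is their product, (x - 2)(x + 2)(x^3 - 4x + 2).

The rational canonical form is the block-diagonal matrix of companion matrices C(f_i):
R = [[0, 0, 0, 0, 8], [1, 0, 0, 0, -16], [0, 1, 0, 0, -2], [0, 0, 1, 0, 8], [0, 0, 0, 1, 0]].

Note the characteristic polynomial does not split into linear factors over ℚ, so A has no Jordan form over ℚ; the rational canonical form exists over any field.

R = [[0, 0, 0, 0, 8], [1, 0, 0, 0, -16], [0, 1, 0, 0, -2], [0, 0, 1, 0, 8], [0, 0, 0, 1, 0]]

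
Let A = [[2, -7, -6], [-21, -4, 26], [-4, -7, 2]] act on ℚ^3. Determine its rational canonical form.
R = [[0, 0, -4], [1, 0, 1], [0, 1, 0]]

The invariant factors of A (the non-unit diagonal entries of the Smith normal form of xI - A over ℚ[x]) are x^3 - x + 4, each dividing the next. The characteristic polynomial is their product, x^3 - x + 4.

The rational canonical form is the block-diagonal matrix of companion matrices C(f_i):
R = [[0, 0, -4], [1, 0, 1], [0, 1, 0]].

Note the characteristic polynomial does not split into linear factors over ℚ, so A has no Jordan form over ℚ; the rational canonical form exists over any field.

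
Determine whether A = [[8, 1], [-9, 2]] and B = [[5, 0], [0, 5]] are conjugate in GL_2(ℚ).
Both have characteristic polynomial (x - 5)^2, but the minimal polynomial of A is (x - 5)^2 while the minimal polynomial of B is x - 5. The minimal polynomial is a similarity invariant, so A and B are not similar.

No.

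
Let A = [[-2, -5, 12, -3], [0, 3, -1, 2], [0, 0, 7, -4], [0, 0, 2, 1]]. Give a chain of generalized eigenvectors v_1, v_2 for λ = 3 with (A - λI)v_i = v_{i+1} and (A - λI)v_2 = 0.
We seek v_1 ∈ ker((A - 3I)^2) \ ker(A - 3I), then set v_{i+1} = (A - 3I) v_i.

One such chain is v_1 = [[2, 0, 1, 1]]^T, v_2 = [[-1, 1, 0, 0]]^T. Check: (A - 3I) v_2 = [[0, 0, 0, 0]]^T = 0.

v_1 = [[2, 0, 1, 1]]^T, v_2 = [[-1, 1, 0, 0]]^T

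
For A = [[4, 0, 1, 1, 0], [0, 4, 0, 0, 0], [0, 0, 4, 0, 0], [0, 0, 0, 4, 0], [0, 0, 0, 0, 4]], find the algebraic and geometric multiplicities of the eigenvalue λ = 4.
algebraic multiplicity 5, geometric multiplicity 4

The characteristic polynomial is (x - 4)^5, so the factor x - 4 appears with exponent 5: the algebraic multiplicity is 5.

rank(A - 4I) = 1, so the eigenspace has dimension 5 - 1 = 4: the geometric multiplicity is 4.

Since 4 < 5, A is not diagonalizable.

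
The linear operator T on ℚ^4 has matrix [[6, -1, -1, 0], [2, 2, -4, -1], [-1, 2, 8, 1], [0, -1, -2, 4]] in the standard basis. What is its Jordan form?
The characteristic polynomial is det(xI - A) = (x - 5)^4, so the eigenvalues are 5 (algebraic multiplicity 4).

For λ = 5: rank(A - 5I) = 2, rank((A - 5I)^2) = 0. The eigenspace has dimension 4 - 2 = 2, so there are 2 Jordan blocks; the rank sequence gives block sizes [2, 2].

Assembling the blocks gives the Jordan form J above.

J = [[5, 1, 0, 0], [0, 5, 0, 0], [0, 0, 5, 1], [0, 0, 0, 5]]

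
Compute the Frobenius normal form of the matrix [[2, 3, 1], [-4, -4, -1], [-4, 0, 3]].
R = [[0, 0, 8], [1, 0, -2], [0, 1, 1]]

The invariant factors of A (the non-unit diagonal entries of the Smith normal form of xI - A over ℚ[x]) are (x - 2)(x^2 + x + 4), each dividing the next. The characteristic polynomial is their product, (x - 2)(x^2 + x + 4).

The rational canonical form is the block-diagonal matrix of companion matrices C(f_i):
R = [[0, 0, 8], [1, 0, -2], [0, 1, 1]].

Note the characteristic polynomial does not split into linear factors over ℚ, so A has no Jordan form over ℚ; the rational canonical form exists over any field.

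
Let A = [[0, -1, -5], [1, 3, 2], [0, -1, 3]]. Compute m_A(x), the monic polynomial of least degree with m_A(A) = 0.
m_A(x) = (x - 2)^3

The characteristic polynomial factors as (x - 2)^3. The minimal polynomial is ∏(x - λ)^{k_λ} where k_λ is the size of the largest Jordan block at λ.

For λ = 2: rank(A - 2I) = 2, and the largest Jordan block has size 3 (the smallest k with rank((A - 2I)^k) = rank((A - 2I)^(k+1))).

So m_A(x) = (x - 2)^3.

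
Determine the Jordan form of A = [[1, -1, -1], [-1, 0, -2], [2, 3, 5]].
The characteristic polynomial is det(xI - A) = (x - 2)^3, so the eigenvalues are 2 (algebraic multiplicity 3).

For λ = 2: rank(A - 2I) = 2, rank((A - 2I)^2) = 1, rank((A - 2I)^3) = 0. The eigenspace has dimension 3 - 2 = 1, so there is 1 Jordan block; the rank sequence gives block sizes [3].

Assembling the blocks gives the Jordan form J above.

J = [[2, 1, 0], [0, 2, 1], [0, 0, 2]]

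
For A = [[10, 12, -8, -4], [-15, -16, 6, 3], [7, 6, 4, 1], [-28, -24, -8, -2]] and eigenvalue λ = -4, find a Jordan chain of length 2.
We seek v_1 ∈ ker((A + 4I)^2) \ ker(A + 4I), then set v_{i+1} = (A + 4I) v_i.

One such chain is v_1 = [[1, -2, 1, -4]]^T, v_2 = [[-2, 3, -1, 4]]^T. Check: (A + 4I) v_2 = [[0, 0, 0, 0]]^T = 0.

v_1 = [[1, -2, 1, -4]]^T, v_2 = [[-2, 3, -1, 4]]^T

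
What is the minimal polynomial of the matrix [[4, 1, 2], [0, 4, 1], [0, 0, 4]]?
m_A(x) = (x - 4)^3

The characteristic polynomial factors as (x - 4)^3. The minimal polynomial is ∏(x - λ)^{k_λ} where k_λ is the size of the largest Jordan block at λ.

For λ = 4: rank(A - 4I) = 2, and the largest Jordan block has size 3 (the smallest k with rank((A - 4I)^k) = rank((A - 4I)^(k+1))).

So m_A(x) = (x - 4)^3.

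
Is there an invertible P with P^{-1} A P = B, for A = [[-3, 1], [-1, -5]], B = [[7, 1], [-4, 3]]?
No.

trace(A) = -8 but trace(B) = 10. The trace is a similarity invariant, so A and B are not similar.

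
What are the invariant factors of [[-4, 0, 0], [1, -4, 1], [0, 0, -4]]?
The Jordan structure of A has elementary divisors (x + 4)^2, (x + 4). Arranging the block sizes at each eigenvalue in decreasing order and taking row products gives the invariant factors.

Invariant factors (smallest first, each dividing the next): x + 4, (x + 4)^2.

Check: the last factor (x + 4)^2 is the minimal polynomial, and the product (x + 4)^3 is the characteristic polynomial.

x + 4, (x + 4)^2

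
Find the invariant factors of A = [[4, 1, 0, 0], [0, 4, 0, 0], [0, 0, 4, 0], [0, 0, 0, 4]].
The Jordan structure of A has elementary divisors (x - 4)^2, (x - 4), (x - 4). Arranging the block sizes at each eigenvalue in decreasing order and taking row products gives the invariant factors.

Invariant factors (smallest first, each dividing the next): x - 4, x - 4, (x - 4)^2.

Check: the last factor (x - 4)^2 is the minimal polynomial, and the product (x - 4)^4 is the characteristic polynomial.

x - 4, x - 4, (x - 4)^2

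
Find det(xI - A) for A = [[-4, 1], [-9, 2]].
xI - A = [[x + 4, -1], [9, x - 2]].

Expanding det(xI - A) along the first row:
det(xI - A) = + (x + 4)·det([[x - 2]]) - (-1)·det([[9]]).

Evaluating gives χ_A(x) = x^2 + 2x + 1 = (x + 1)^2.

χ_A(x) = (x + 1)^2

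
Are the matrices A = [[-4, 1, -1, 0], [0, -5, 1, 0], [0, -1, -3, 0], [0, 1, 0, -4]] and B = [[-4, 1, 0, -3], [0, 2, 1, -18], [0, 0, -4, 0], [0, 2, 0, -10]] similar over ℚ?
Two matrices over a field are similar if and only if they have the same invariant factors.

Both A and B have characteristic polynomial (x + 4)^4 and minimal polynomial (x + 4)^3. Computing further, both have invariant factors x + 4, (x + 4)^3. Hence A and B are similar.

Yes.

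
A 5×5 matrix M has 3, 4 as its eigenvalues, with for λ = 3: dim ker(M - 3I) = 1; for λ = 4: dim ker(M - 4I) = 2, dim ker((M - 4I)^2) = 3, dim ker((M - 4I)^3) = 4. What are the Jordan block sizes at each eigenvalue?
λ = 3: successive nullity increments [1] count blocks of size ≥ k; block sizes are [1].
λ = 4: successive nullity increments [2, 1, 1] count blocks of size ≥ k; block sizes are [3, 1].

Jordan blocks: (3, 1), (4, 3), (4, 1)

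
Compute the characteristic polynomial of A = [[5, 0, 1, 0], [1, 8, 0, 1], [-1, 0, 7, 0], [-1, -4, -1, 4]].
χ_A(x) = (x - 6)^4

xI - A = [[x - 5, 0, -1, 0], [-1, x - 8, 0, -1], [1, 0, x - 7, 0], [1, 4, 1, x - 4]].

Expanding det(xI - A) along the first row:
det(xI - A) = + (x - 5)·det([[x - 8, 0, -1], [0, x - 7, 0], [4, 1, x - 4]]) - (0)·det([[-1, 0, -1], [1, x - 7, 0], [1, 1, x - 4]]) + (-1)·det([[-1, x - 8, -1], [1, 0, 0], [1, 4, x - 4]]) - (0)·det([[-1, x - 8, 0], [1, 0, x - 7], [1, 4, 1]]).

Evaluating gives χ_A(x) = x^4 - 24x^3 + 216x^2 - 864x + 1296 = (x - 6)^4.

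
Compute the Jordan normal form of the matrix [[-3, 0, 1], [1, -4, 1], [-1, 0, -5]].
J = [[-4, 1, 0], [0, -4, 0], [0, 0, -4]]

The characteristic polynomial is det(xI - A) = (x + 4)^3, so the eigenvalues are -4 (algebraic multiplicity 3).

For λ = -4: rank(A + 4I) = 1, rank((A + 4I)^2) = 0. The eigenspace has dimension 3 - 1 = 2, so there are 2 Jordan blocks; the rank sequence gives block sizes [2, 1].

Assembling the blocks gives the Jordan form J above.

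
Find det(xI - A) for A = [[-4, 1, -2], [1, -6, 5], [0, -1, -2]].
xI - A = [[x + 4, -1, 2], [-1, x + 6, -5], [0, 1, x + 2]].

Expanding det(xI - A) along the first row:
det(xI - A) = + (x + 4)·det([[x + 6, -5], [1, x + 2]]) - (-1)·det([[-1, -5], [0, x + 2]]) + (2)·det([[-1, x + 6], [0, 1]]).

Evaluating gives χ_A(x) = x^3 + 12x^2 + 48x + 64 = (x + 4)^3.

χ_A(x) = (x + 4)^3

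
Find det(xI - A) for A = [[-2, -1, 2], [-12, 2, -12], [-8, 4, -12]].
χ_A(x) = (x + 4)^3

xI - A = [[x + 2, 1, -2], [12, x - 2, 12], [8, -4, x + 12]].

Expanding det(xI - A) along the first row:
det(xI - A) = + (x + 2)·det([[x - 2, 12], [-4, x + 12]]) - (1)·det([[12, 12], [8, x + 12]]) + (-2)·det([[12, x - 2], [8, -4]]).

Evaluating gives χ_A(x) = x^3 + 12x^2 + 48x + 64 = (x + 4)^3.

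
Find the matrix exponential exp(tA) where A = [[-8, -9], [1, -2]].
e^{tA} = [[(1 - 3*t)*e^{-5*t}, -9*t*e^{-5*t}], [t*e^{-5*t}, (3*t + 1)*e^{-5*t}]]

A has Jordan form J = [[-5, 1], [0, -5]] with A = PJP^{-1}, so e^{tA} = P e^{tJ} P^{-1}.

For a Jordan block J_k(λ), e^{tJ_k(λ)} = e^{λt} · (I + tN + t^2 N^2/2! + ... + t^{k-1} N^{k-1}/(k-1)!) where N is the nilpotent superdiagonal part.

Assembling the blocks and conjugating back gives the entries of e^{tA} as shown above.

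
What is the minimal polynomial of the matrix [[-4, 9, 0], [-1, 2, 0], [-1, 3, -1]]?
m_A(x) = (x + 1)^2

The characteristic polynomial factors as (x + 1)^3. The minimal polynomial is ∏(x - λ)^{k_λ} where k_λ is the size of the largest Jordan block at λ.

For λ = -1: rank(A + I) = 1, and the largest Jordan block has size 2 (the smallest k with rank((A + I)^k) = rank((A + I)^(k+1))).

So m_A(x) = (x + 1)^2.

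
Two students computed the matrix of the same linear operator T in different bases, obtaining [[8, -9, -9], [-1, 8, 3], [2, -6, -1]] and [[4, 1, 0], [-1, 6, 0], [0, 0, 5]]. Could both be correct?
Two matrices over a field are similar if and only if they have the same invariant factors.

Both A and B have characteristic polynomial (x - 5)^3 and minimal polynomial (x - 5)^2. Computing further, both have invariant factors x - 5, (x - 5)^2. Hence A and B are similar.

Yes.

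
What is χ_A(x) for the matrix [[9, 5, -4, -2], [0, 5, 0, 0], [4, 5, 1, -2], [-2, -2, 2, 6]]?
xI - A = [[x - 9, -5, 4, 2], [0, x - 5, 0, 0], [-4, -5, x - 1, 2], [2, 2, -2, x - 6]].

Expanding det(xI - A) along the first row:
det(xI - A) = + (x - 9)·det([[x - 5, 0, 0], [-5, x - 1, 2], [2, -2, x - 6]]) - (-5)·det([[0, 0, 0], [-4, x - 1, 2], [2, -2, x - 6]]) + (4)·det([[0, x - 5, 0], [-4, -5, 2], [2, 2, x - 6]]) - (2)·det([[0, x - 5, 0], [-4, -5, x - 1], [2, 2, -2]]).

Evaluating gives χ_A(x) = x^4 - 21x^3 + 165x^2 - 575x + 750 = (x - 6)(x - 5)^3.

χ_A(x) = (x - 6)(x - 5)^3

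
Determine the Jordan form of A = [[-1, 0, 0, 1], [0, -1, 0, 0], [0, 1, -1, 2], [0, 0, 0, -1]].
J = [[-1, 1, 0, 0], [0, -1, 0, 0], [0, 0, -1, 1], [0, 0, 0, -1]]

The characteristic polynomial is det(xI - A) = (x + 1)^4, so the eigenvalues are -1 (algebraic multiplicity 4).

For λ = -1: rank(A + I) = 2, rank((A + I)^2) = 0. The eigenspace has dimension 4 - 2 = 2, so there are 2 Jordan blocks; the rank sequence gives block sizes [2, 2].

Assembling the blocks gives the Jordan form J above.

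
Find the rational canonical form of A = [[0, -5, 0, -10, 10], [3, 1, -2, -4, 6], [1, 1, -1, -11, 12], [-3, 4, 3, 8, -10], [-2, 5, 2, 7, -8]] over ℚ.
R = [[0, -5, 0, 0, 0], [1, -1, 0, 0, 0], [0, 0, 0, 0, 10], [0, 0, 1, 0, -3], [0, 0, 0, 1, 1]]

The invariant factors of A (the non-unit diagonal entries of the Smith normal form of xI - A over ℚ[x]) are x^2 + x + 5, (x - 2)(x^2 + x + 5), each dividing the next. The characteristic polynomial is their product, (x - 2)(x^2 + x + 5)^2.

The rational canonical form is the block-diagonal matrix of companion matrices C(f_i):
R = [[0, -5, 0, 0, 0], [1, -1, 0, 0, 0], [0, 0, 0, 0, 10], [0, 0, 1, 0, -3], [0, 0, 0, 1, 1]].

Note the characteristic polynomial does not split into linear factors over ℚ, so A has no Jordan form over ℚ; the rational canonical form exists over any field.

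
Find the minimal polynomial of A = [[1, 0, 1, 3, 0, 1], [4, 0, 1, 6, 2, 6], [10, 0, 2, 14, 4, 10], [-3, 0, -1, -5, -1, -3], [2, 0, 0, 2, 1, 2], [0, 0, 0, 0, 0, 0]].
m_A(x) = x^2(x + 1)

The characteristic polynomial factors as x^5(x + 1). The minimal polynomial is ∏(x - λ)^{k_λ} where k_λ is the size of the largest Jordan block at λ.

For λ = -1: rank(A + I) = 5, and the largest Jordan block has size 1 (the smallest k with rank((A + I)^k) = rank((A + I)^(k+1))).
For λ = 0: rank(A) = 3, and the largest Jordan block has size 2 (the smallest k with rank(A^k) = rank(A^(k+1))).

So m_A(x) = x^2(x + 1).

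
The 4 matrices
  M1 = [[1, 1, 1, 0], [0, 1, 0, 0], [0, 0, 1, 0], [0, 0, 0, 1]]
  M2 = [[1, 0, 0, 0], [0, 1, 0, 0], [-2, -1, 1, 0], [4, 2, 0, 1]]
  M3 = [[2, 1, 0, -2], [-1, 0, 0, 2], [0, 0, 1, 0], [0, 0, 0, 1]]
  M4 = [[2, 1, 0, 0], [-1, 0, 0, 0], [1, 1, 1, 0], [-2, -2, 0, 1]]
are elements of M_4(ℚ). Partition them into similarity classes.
Characteristic polynomials: χ_{M1} = (x - 1)^4, χ_{M2} = (x - 1)^4, χ_{M3} = (x - 1)^4, χ_{M4} = (x - 1)^4.

{M1, M2, M3, M4}: invariant factors x - 1, x - 1, (x - 1)^2.

Matrices are similar if and only if their invariant-factor lists agree; the partition into similarity classes is {M1, M2, M3, M4}.

1 class: {M1, M2, M3, M4}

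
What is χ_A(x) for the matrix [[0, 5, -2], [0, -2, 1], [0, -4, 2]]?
xI - A = [[x, -5, 2], [0, x + 2, -1], [0, 4, x - 2]].

Expanding det(xI - A) along the first row:
det(xI - A) = + (x)·det([[x + 2, -1], [4, x - 2]]) - (-5)·det([[0, -1], [0, x - 2]]) + (2)·det([[0, x + 2], [0, 4]]).

Evaluating gives χ_A(x) = x^3.

χ_A(x) = x^3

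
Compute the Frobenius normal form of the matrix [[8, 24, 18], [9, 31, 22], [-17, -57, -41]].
R = [[0, 0, -4], [1, 0, 7], [0, 1, -2]]

The invariant factors of A (the non-unit diagonal entries of the Smith normal form of xI - A over ℚ[x]) are (x - 1)^2(x + 4), each dividing the next. The characteristic polynomial is their product, (x - 1)^2(x + 4).

The rational canonical form is the block-diagonal matrix of companion matrices C(f_i):
R = [[0, 0, -4], [1, 0, 7], [0, 1, -2]].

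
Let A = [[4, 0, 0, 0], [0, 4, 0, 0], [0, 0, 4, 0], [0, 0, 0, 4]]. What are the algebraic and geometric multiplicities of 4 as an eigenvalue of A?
The characteristic polynomial is (x - 4)^4, so the factor x - 4 appears with exponent 4: the algebraic multiplicity is 4.

rank(A - 4I) = 0, so the eigenspace has dimension 4 - 0 = 4: the geometric multiplicity is 4.

algebraic multiplicity 4, geometric multiplicity 4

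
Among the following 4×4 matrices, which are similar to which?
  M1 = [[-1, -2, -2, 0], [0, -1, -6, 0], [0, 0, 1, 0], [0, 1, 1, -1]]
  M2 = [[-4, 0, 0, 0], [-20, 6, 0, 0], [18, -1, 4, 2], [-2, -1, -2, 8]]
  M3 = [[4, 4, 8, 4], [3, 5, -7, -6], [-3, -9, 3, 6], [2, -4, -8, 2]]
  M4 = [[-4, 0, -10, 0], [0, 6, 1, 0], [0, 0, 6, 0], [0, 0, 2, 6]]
2 classes: {M1}, {M2, M3, M4}

Characteristic polynomials: χ_{M1} = (x - 1)(x + 1)^3, χ_{M2} = (x - 6)^3(x + 4), χ_{M3} = (x - 6)^3(x + 4), χ_{M4} = (x - 6)^3(x + 4).

{M1}: invariant factors x + 1, (x - 1)(x + 1)^2.

{M2, M3, M4}: invariant factors x - 6, (x - 6)^2(x + 4).

Matrices are similar if and only if their invariant-factor lists agree; the partition into similarity classes is {M1}, {M2, M3, M4}.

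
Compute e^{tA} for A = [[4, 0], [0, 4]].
A has Jordan form J = [[4, 0], [0, 4]] with A = PJP^{-1}, so e^{tA} = P e^{tJ} P^{-1}.

For a Jordan block J_k(λ), e^{tJ_k(λ)} = e^{λt} · (I + tN + t^2 N^2/2! + ... + t^{k-1} N^{k-1}/(k-1)!) where N is the nilpotent superdiagonal part.

Assembling the blocks and conjugating back gives the entries of e^{tA} as shown above.

e^{tA} = [[e^{4*t}, 0], [0, e^{4*t}]]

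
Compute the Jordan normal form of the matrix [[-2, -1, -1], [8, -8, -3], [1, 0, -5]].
The characteristic polynomial is det(xI - A) = (x + 5)^3, so the eigenvalues are -5 (algebraic multiplicity 3).

For λ = -5: rank(A + 5I) = 2, rank((A + 5I)^2) = 1, rank((A + 5I)^3) = 0. The eigenspace has dimension 3 - 2 = 1, so there is 1 Jordan block; the rank sequence gives block sizes [3].

Assembling the blocks gives the Jordan form J above.

J = [[-5, 1, 0], [0, -5, 1], [0, 0, -5]]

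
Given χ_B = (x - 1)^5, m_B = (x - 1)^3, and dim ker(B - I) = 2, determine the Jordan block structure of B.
λ = 1: algebraic multiplicity 5 (exponent in χ_B), largest block size 3 (exponent in m_B), 2 blocks (geometric multiplicity). These force block sizes [3, 2].

Jordan blocks: (1, 3), (1, 2)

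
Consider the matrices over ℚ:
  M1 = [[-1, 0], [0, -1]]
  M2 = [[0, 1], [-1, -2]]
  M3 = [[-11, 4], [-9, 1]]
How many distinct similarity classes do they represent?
Characteristic polynomials: χ_{M1} = (x + 1)^2, χ_{M2} = (x + 1)^2, χ_{M3} = (x + 5)^2.

{M1}: invariant factors x + 1, x + 1.

{M2}: invariant factors (x + 1)^2.

{M3}: invariant factors (x + 5)^2.

Matrices are similar if and only if their invariant-factor lists agree; the partition into similarity classes is {M1}, {M2}, {M3}.

3 classes: {M1}, {M2}, {M3}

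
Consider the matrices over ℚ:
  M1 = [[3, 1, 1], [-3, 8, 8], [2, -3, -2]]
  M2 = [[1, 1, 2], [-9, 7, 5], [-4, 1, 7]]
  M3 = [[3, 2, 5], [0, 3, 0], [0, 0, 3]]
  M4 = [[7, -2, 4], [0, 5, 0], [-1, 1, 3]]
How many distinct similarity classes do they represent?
Characteristic polynomials: χ_{M1} = (x - 3)^3, χ_{M2} = (x - 5)^3, χ_{M3} = (x - 3)^3, χ_{M4} = (x - 5)^3.

{M1}: invariant factors (x - 3)^3.

{M2}: invariant factors (x - 5)^3.

{M3}: invariant factors x - 3, (x - 3)^2.

{M4}: invariant factors x - 5, (x - 5)^2.

Matrices are similar if and only if their invariant-factor lists agree; the partition into similarity classes is {M1}, {M2}, {M3}, {M4}.

4 classes: {M1}, {M2}, {M3}, {M4}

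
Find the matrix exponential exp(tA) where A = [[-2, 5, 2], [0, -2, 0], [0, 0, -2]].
e^{tA} = [[e^{-2*t}, 5*t*e^{-2*t}, 2*t*e^{-2*t}], [0, e^{-2*t}, 0], [0, 0, e^{-2*t}]]

A has Jordan form J = [[-2, 1, 0], [0, -2, 0], [0, 0, -2]] with A = PJP^{-1}, so e^{tA} = P e^{tJ} P^{-1}.

For a Jordan block J_k(λ), e^{tJ_k(λ)} = e^{λt} · (I + tN + t^2 N^2/2! + ... + t^{k-1} N^{k-1}/(k-1)!) where N is the nilpotent superdiagonal part.

Assembling the blocks and conjugating back gives the entries of e^{tA} as shown above.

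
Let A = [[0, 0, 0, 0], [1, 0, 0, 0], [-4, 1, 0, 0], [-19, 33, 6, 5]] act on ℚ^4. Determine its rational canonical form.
R = [[0, 0, 0, 0], [1, 0, 0, 0], [0, 1, 0, 0], [0, 0, 1, 5]]

The invariant factors of A (the non-unit diagonal entries of the Smith normal form of xI - A over ℚ[x]) are x^3(x - 5), each dividing the next. The characteristic polynomial is their product, x^3(x - 5).

The rational canonical form is the block-diagonal matrix of companion matrices C(f_i):
R = [[0, 0, 0, 0], [1, 0, 0, 0], [0, 1, 0, 0], [0, 0, 1, 5]].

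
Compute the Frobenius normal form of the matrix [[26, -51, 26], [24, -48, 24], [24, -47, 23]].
R = [[0, 0, 24], [1, 0, 26], [0, 1, 1]]

The invariant factors of A (the non-unit diagonal entries of the Smith normal form of xI - A over ℚ[x]) are (x - 6)(x + 1)(x + 4), each dividing the next. The characteristic polynomial is their product, (x - 6)(x + 1)(x + 4).

The rational canonical form is the block-diagonal matrix of companion matrices C(f_i):
R = [[0, 0, 24], [1, 0, 26], [0, 1, 1]].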